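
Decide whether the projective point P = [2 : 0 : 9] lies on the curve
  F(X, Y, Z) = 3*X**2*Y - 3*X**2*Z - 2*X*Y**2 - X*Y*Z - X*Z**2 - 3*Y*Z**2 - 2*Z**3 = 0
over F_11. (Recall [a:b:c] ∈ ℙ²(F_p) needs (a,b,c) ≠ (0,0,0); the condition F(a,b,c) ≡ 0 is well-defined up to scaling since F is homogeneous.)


F(2,0,9) ≡ 10 (mod 11); P is NOT on the curve.

Evaluate F(2, 0, 9) term-by-term (mod 11).
  3*X**2*Y ↦ 3·4·0·1 = 0
  -3*X**2*Z ↦ -3·4·1·9 = -108
  -2*X*Y**2 ↦ -2·2·0·1 = 0
  -X*Y*Z ↦ -1·2·0·9 = 0
  -X*Z**2 ↦ -1·2·1·81 = -162
  -3*Y*Z**2 ↦ -3·1·0·81 = 0
  -2*Z**3 ↦ -2·1·1·729 = -1458
Sum: F(2, 0, 9) = (0) + (-108) + (0) + (0) + (-162) + (0) + (-1458) = -1728.
Reducing mod 11: -1728 ≡ 10 (mod 11).
Since F(a, b, c) ≡ 10 ≠ 0 (mod 11), P does NOT lie on the curve.


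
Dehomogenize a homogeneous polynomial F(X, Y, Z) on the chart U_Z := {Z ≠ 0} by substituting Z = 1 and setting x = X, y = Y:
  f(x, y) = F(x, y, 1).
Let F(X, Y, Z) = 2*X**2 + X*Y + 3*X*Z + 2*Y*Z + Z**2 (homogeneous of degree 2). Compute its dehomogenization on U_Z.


f(x, y) = 2*x**2 + x*y + 3*x + 2*y + 1

On U_Z we set Z = 1. Each monomial c·X^i·Y^j·Z^k in F becomes c·x^i·y^j·1^k = c·x^i·y^j.
Substituting Z = 1: F(X, Y, 1) = 2*x**2 + x*y + 3*x + 2*y + 1.
Note: deg(f) ≤ deg(F) = 2; strict inequality happens when F is divisible by Z (lost terms).


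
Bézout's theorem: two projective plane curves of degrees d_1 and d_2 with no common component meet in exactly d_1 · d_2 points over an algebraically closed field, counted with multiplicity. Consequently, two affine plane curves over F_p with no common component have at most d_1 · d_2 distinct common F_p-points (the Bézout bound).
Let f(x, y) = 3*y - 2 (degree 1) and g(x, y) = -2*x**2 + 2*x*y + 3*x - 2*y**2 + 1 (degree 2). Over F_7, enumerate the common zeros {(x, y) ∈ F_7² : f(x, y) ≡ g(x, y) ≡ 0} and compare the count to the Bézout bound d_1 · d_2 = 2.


Common zeros: {(2, 3), (6, 3)}; count = 2; Bézout bound = 2.

deg(f) = 1, deg(g) = 2, so Bézout bound = 2.
Scan x ∈ F_7. For each x, list the y ∈ F_7 with f(x, y) ≡ 0 and those with g(x, y) ≡ 0 (mod 7); the common zeros in that column are the intersection.
  x = 0: f ≡ 0 at y ∈ {3}; g ≡ 0 at y ∈ {2, 5}; common: ∅.
  x = 1: f ≡ 0 at y ∈ {3}; g ≡ 0 at y ∈ ∅; common: ∅.
  x = 2: f ≡ 0 at y ∈ {3}; g ≡ 0 at y ∈ {3, 6}; common: {3}.
  x = 3: f ≡ 0 at y ∈ {3}; g ≡ 0 at y ∈ {5}; common: ∅.
  x = 4: f ≡ 0 at y ∈ {3}; g ≡ 0 at y ∈ ∅; common: ∅.
  x = 5: f ≡ 0 at y ∈ {3}; g ≡ 0 at y ∈ ∅; common: ∅.
  x = 6: f ≡ 0 at y ∈ {3}; g ≡ 0 at y ∈ {3}; common: {3}.
Collecting: common zeros = {(2, 3), (6, 3)}, so the count is 2.
Comparison with the Bézout bound: 2 ≤ 2 = deg(f)·deg(g), as expected for curves with no common component (the bound is attained).


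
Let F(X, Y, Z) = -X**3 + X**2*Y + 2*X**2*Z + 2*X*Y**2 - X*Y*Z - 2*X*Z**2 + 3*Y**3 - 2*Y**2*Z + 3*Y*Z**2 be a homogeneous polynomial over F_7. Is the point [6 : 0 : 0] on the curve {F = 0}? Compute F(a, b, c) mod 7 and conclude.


F(6,0,0) ≡ 1 (mod 7); P is NOT on the curve.

Evaluate F(6, 0, 0) term-by-term (mod 7).
  -X**3 ↦ -1·216·1·1 = -216
  X**2*Y ↦ 1·36·0·1 = 0
  2*X**2*Z ↦ 2·36·1·0 = 0
  2*X*Y**2 ↦ 2·6·0·1 = 0
  -X*Y*Z ↦ -1·6·0·0 = 0
  -2*X*Z**2 ↦ -2·6·1·0 = 0
  3*Y**3 ↦ 3·1·0·1 = 0
  -2*Y**2*Z ↦ -2·1·0·0 = 0
  3*Y*Z**2 ↦ 3·1·0·0 = 0
Sum: F(6, 0, 0) = (-216) + (0) + (0) + (0) + (0) + (0) + (0) + (0) + (0) = -216.
Reducing mod 7: -216 ≡ 1 (mod 7).
Since F(a, b, c) ≡ 1 ≠ 0 (mod 7), P does NOT lie on the curve.


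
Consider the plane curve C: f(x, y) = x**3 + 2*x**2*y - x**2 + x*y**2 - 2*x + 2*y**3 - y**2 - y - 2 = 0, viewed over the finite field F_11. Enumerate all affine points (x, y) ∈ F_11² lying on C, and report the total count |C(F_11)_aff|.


Affine F_11-points: {(1, 9), (2, 5), (3, 6), (3, 7), (3, 8), (5, 0), (5, 1), (5, 8), (8, 10), (9, 10), (10, 8)}; count = 11.

For each of the 121 pairs (x, y) ∈ F_11², evaluate f(x, y) mod 11. Record the zeros.
  x = 0: [0↦9, 1↦9, 2↦8, 3↦7, 4↦7, 5↦9, 6↦3, 7↦1, 8↦4, 9↦2, 10↦7]  zeros at y ∈ ∅
  x = 1: [0↦7, 1↦10, 2↦3, 3↦9, 4↦7, 5↦9, 6↦5, 7↦7, 8↦5, 9↦0, 10↦4]  zeros at y ∈ {9}
  x = 2: [0↦9, 1↦8, 2↦10, 3↦5, 4↦5, 5↦0, 6↦2, 7↦1, 8↦9, 9↦5, 10↦1]  zeros at y ∈ {5}
  x = 3: [0↦10, 1↦9, 2↦2, 3↦1, 4↦7, 5↦10, 6↦0, 7↦0, 8↦0, 9↦1, 10↦4]  zeros at y ∈ {6, 7, 8}
  x = 4: [0↦5, 1↦8, 2↦7, 3↦3, 4↦8, 5↦1, 6↦5, 7↦10, 8↦6, 9↦5, 10↦8]  zeros at y ∈ ∅
  x = 5: [0↦0, 1↦0, 2↦9, 3↦6, 4↦3, 5↦1, 6↦1, 7↦4, 8↦0, 9↦1, 10↦8]  zeros at y ∈ {0, 1, 8}
  x = 6: [0↦1, 1↦2, 2↦3, 3↦5, 4↦9, 5↦5, 6↦5, 7↦10, 8↦10, 9↦6, 10↦10]  zeros at y ∈ ∅
  x = 7: [0↦3, 1↦9, 2↦6, 3↦6, 4↦10, 5↦8, 6↦1, 7↦1, 8↦9, 9↦4, 10↦9]  zeros at y ∈ ∅
  x = 8: [0↦1, 1↦5, 2↦2, 3↦4, 4↦1, 5↦5, 6↦6, 7↦5, 8↦3, 9↦1, 10↦0]  zeros at y ∈ {10}
  x = 9: [0↦1, 1↦7, 2↦8, 3↦5, 4↦10, 5↦2, 6↦4, 7↦6, 8↦9, 9↦3, 10↦0]  zeros at y ∈ {10}
  x = 10: [0↦9, 1↦10, 2↦8, 3↦4, 4↦10, 5↦5, 6↦1, 7↦10, 8↦0, 9↦5, 10↦4]  zeros at y ∈ {8}
Collecting zeros: affine points = {(1, 9), (2, 5), (3, 6), (3, 7), (3, 8), (5, 0), (5, 1), (5, 8), (8, 10), (9, 10), (10, 8)}.
Total count |C(F_11)_aff| = 11.


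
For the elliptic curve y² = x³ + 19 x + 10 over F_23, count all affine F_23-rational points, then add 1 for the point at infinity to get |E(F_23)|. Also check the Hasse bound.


Affine points = {(3, 5), (3, 18), (4, 9), (4, 14), (5, 0), (6, 8), (6, 15), (7, 7), (7, 16), (9, 6), (9, 17), (10, 2), (10, 21), (11, 3), (11, 20), (13, 4), (13, 19), (15, 6), (15, 17), (17, 5), (17, 18), (19, 10), (19, 13), (20, 8), (20, 15), (22, 6), (22, 17)}; affine count = 27; |E(F_23)| = 28.

Discriminant check: Δ ∝ 4a³ + 27b² = 4·19³ + 27·10² = 4·6859 + 27·100 ≡ 6 (mod 23). Nonzero ⇒ E is nonsingular.
For each x ∈ F_23, compute rhs = x³ + 19·x + 10 mod 23, then count y ∈ F_23 with y² ≡ rhs.
  x = 0: rhs = 10, matching y values: none (0 points).
  x = 1: rhs = 7, matching y values: none (0 points).
  x = 2: rhs = 10, matching y values: none (0 points).
  x = 3: rhs = 2, matching y values: 5, 18 (2 points).
  x = 4: rhs = 12, matching y values: 9, 14 (2 points).
  x = 5: rhs = 0, matching y values: 0 (1 points).
  x = 6: rhs = 18, matching y values: 8, 15 (2 points).
  x = 7: rhs = 3, matching y values: 7, 16 (2 points).
  x = 8: rhs = 7, matching y values: none (0 points).
  x = 9: rhs = 13, matching y values: 6, 17 (2 points).
  x = 10: rhs = 4, matching y values: 2, 21 (2 points).
  x = 11: rhs = 9, matching y values: 3, 20 (2 points).
  x = 12: rhs = 11, matching y values: none (0 points).
  x = 13: rhs = 16, matching y values: 4, 19 (2 points).
  x = 14: rhs = 7, matching y values: none (0 points).
  x = 15: rhs = 13, matching y values: 6, 17 (2 points).
  x = 16: rhs = 17, matching y values: none (0 points).
  x = 17: rhs = 2, matching y values: 5, 18 (2 points).
  x = 18: rhs = 20, matching y values: none (0 points).
  x = 19: rhs = 8, matching y values: 10, 13 (2 points).
  x = 20: rhs = 18, matching y values: 8, 15 (2 points).
  x = 21: rhs = 10, matching y values: none (0 points).
  x = 22: rhs = 13, matching y values: 6, 17 (2 points).
Total affine count: 27.
Full point count |E(F_23)| = 27 + 1 = 28.
Hasse bound: |28 − (23+1)| = |4| = 4 ≤ 2√23 ≈ 9.5917 ✓.


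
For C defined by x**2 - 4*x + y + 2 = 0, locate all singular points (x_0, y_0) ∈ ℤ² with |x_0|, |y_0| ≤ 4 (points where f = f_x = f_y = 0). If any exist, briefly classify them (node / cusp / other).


No singular points in the scanned grid; C is smooth there.

Compute partial derivatives:
  f_x = 2*x - 4.
  f_y = 1.
f_y = 1 is a nonzero constant, so f_y never vanishes: no point (x, y) can satisfy f = f_x = f_y = 0. In particular no (x, y) ∈ {−4, ..., 4}² is singular; the curve is smooth.


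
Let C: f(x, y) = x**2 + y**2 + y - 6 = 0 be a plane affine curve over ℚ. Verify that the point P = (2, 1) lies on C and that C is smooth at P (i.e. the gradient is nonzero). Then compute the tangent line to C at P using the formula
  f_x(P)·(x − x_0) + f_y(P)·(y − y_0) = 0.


Tangent line at P: 4*x + 3*y - 11 = 0.

Step 1: f(2, 1) = 0, so P lies on C.
Step 2: partial derivatives
  f_x(x, y) = 2*x, f_y(x, y) = 2*y + 1.
  f_x(P) = 4, f_y(P) = 3 (gradient nonzero, so P is smooth).
Step 3: tangent line at P: 4·(x − 2) + 3·(y − 1) = 0.
Expanding: 4*x + 3*y - 11 = 0.


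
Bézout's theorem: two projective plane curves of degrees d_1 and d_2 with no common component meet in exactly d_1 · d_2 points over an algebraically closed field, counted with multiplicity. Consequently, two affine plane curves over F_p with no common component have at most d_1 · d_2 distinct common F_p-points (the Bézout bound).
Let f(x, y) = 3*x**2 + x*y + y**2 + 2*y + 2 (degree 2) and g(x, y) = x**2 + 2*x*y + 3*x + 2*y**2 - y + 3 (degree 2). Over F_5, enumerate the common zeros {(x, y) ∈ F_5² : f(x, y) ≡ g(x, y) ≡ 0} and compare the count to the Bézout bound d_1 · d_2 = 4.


Common zeros: {(2, 3)}; count = 1; Bézout bound = 4.

deg(f) = 2, deg(g) = 2, so Bézout bound = 4.
Scan x ∈ F_5. For each x, list the y ∈ F_5 with f(x, y) ≡ 0 and those with g(x, y) ≡ 0 (mod 5); the common zeros in that column are the intersection.
  x = 0: f ≡ 0 at y ∈ {1, 2}; g ≡ 0 at y ∈ ∅; common: ∅.
  x = 1: f ≡ 0 at y ∈ {0, 2}; g ≡ 0 at y ∈ {1}; common: ∅.
  x = 2: f ≡ 0 at y ∈ {3}; g ≡ 0 at y ∈ {3}; common: {3}.
  x = 3: f ≡ 0 at y ∈ {1, 4}; g ≡ 0 at y ∈ ∅; common: ∅.
  x = 4: f ≡ 0 at y ∈ {0, 4}; g ≡ 0 at y ∈ {1, 3}; common: ∅.
Collecting: common zeros = {(2, 3)}, so the count is 1.
Comparison with the Bézout bound: 1 ≤ 4 = deg(f)·deg(g), as expected for curves with no common component (the affine F_5-count falls short of the bound because intersections may lie at infinity, over extension fields, or carry multiplicity).


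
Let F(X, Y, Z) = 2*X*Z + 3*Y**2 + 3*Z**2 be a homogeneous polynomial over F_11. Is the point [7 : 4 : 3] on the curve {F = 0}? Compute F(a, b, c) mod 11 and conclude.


F(7,4,3) ≡ 7 (mod 11); P is NOT on the curve.

Evaluate F(7, 4, 3) term-by-term (mod 11).
  2*X*Z ↦ 2·7·1·3 = 42
  3*Y**2 ↦ 3·1·16·1 = 48
  3*Z**2 ↦ 3·1·1·9 = 27
Sum: F(7, 4, 3) = (42) + (48) + (27) = 117.
Reducing mod 11: 117 ≡ 7 (mod 11).
Since F(a, b, c) ≡ 7 ≠ 0 (mod 11), P does NOT lie on the curve.


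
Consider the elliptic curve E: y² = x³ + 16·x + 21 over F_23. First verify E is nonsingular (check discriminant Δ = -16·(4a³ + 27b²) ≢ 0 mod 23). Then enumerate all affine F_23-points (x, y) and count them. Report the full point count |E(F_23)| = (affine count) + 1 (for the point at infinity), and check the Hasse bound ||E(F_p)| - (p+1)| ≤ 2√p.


Affine points = {(3, 2), (3, 21), (7, 4), (7, 19), (10, 10), (10, 13), (12, 3), (12, 20), (15, 5), (15, 18), (16, 7), (16, 16), (17, 10), (17, 13), (18, 0), (19, 10), (19, 13), (21, 2), (21, 21), (22, 2), (22, 21)}; affine count = 21; |E(F_23)| = 22.

Discriminant check: Δ ∝ 4a³ + 27b² = 4·16³ + 27·21² = 4·4096 + 27·441 ≡ 1 (mod 23). Nonzero ⇒ E is nonsingular.
For each x ∈ F_23, compute rhs = x³ + 16·x + 21 mod 23, then count y ∈ F_23 with y² ≡ rhs.
  x = 0: rhs = 21, matching y values: none (0 points).
  x = 1: rhs = 15, matching y values: none (0 points).
  x = 2: rhs = 15, matching y values: none (0 points).
  x = 3: rhs = 4, matching y values: 2, 21 (2 points).
  x = 4: rhs = 11, matching y values: none (0 points).
  x = 5: rhs = 19, matching y values: none (0 points).
  x = 6: rhs = 11, matching y values: none (0 points).
  x = 7: rhs = 16, matching y values: 4, 19 (2 points).
  x = 8: rhs = 17, matching y values: none (0 points).
  x = 9: rhs = 20, matching y values: none (0 points).
  x = 10: rhs = 8, matching y values: 10, 13 (2 points).
  x = 11: rhs = 10, matching y values: none (0 points).
  x = 12: rhs = 9, matching y values: 3, 20 (2 points).
  x = 13: rhs = 11, matching y values: none (0 points).
  x = 14: rhs = 22, matching y values: none (0 points).
  x = 15: rhs = 2, matching y values: 5, 18 (2 points).
  x = 16: rhs = 3, matching y values: 7, 16 (2 points).
  x = 17: rhs = 8, matching y values: 10, 13 (2 points).
  x = 18: rhs = 0, matching y values: 0 (1 points).
  x = 19: rhs = 8, matching y values: 10, 13 (2 points).
  x = 20: rhs = 15, matching y values: none (0 points).
  x = 21: rhs = 4, matching y values: 2, 21 (2 points).
  x = 22: rhs = 4, matching y values: 2, 21 (2 points).
Total affine count: 21.
Full point count |E(F_23)| = 21 + 1 = 22.
Hasse bound: |22 − (23+1)| = |-2| = 2 ≤ 2√23 ≈ 9.5917 ✓.


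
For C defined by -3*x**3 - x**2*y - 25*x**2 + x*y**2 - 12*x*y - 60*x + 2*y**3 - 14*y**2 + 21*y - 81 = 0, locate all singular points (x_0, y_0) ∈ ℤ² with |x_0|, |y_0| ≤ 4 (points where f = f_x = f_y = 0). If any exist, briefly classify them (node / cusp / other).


Singular points: {(-3, 3)}; classification: node.

Compute partial derivatives:
  f_x = -9*x**2 - 2*x*y - 50*x + y**2 - 12*y - 60.
  f_y = -x**2 + 2*x*y - 12*x + 6*y**2 - 28*y + 21.
Scan x_0 ∈ {−4, ..., 4}. For each x_0, f_y(x_0, y) is a polynomial in y; find its integer roots y ∈ {−4, ..., 4}, then test f_x and f at those candidates.
  x = -4: f_y(-4, y) = 6*y**2 - 36*y + 53; no integer root y with |y| ≤ 4.
  x = -3: f_y(-3, y) = 6*y**2 - 34*y + 48; vanishes at y ∈ {3}. (-3, 3): f_x = 0, f = 0 — SINGULAR.
  x = -2: f_y(-2, y) = 6*y**2 - 32*y + 41; no integer root y with |y| ≤ 4.
  x = -1: f_y(-1, y) = 6*y**2 - 30*y + 32; no integer root y with |y| ≤ 4.
  x = 0: f_y(0, y) = 6*y**2 - 28*y + 21; no integer root y with |y| ≤ 4.
  x = 1: f_y(1, y) = 6*y**2 - 26*y + 8; vanishes at y ∈ {4}. (1, 4): f_x = -159 ≠ 0.
  x = 2: f_y(2, y) = 6*y**2 - 24*y - 7; no integer root y with |y| ≤ 4.
  x = 3: f_y(3, y) = 6*y**2 - 22*y - 24; no integer root y with |y| ≤ 4.
  x = 4: f_y(4, y) = 6*y**2 - 20*y - 43; no integer root y with |y| ≤ 4.
Only singular point on the grid: (-3, 3).
Classify: substitute x = -3 + u, y = 3 + v and expand: f = -3*u**3 - u**2*v - u**2 + u*v**2 + 2*v**3 + v**2.
No constant or linear terms (consistent with a singular point). Quadratic part: -u**2 + v**2. Cubic part: -3*u**3 - u**2*v + u*v**2 + 2*v**3.
The quadratic part v**2 - u**2 = (v − u)(v + u) splits into two distinct linear factors, so there are two distinct tangent lines y − 3 = ±(x − -3) — this is a node (ordinary double point).
Classification: node.


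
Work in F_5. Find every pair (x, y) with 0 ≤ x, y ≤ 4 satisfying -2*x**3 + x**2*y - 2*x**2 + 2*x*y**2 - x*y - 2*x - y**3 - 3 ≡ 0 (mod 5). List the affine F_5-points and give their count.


Affine F_5-points: {(0, 3), (3, 1), (3, 4), (4, 3)}; count = 4.

For each of the 25 pairs (x, y) ∈ F_5², evaluate f(x, y) mod 5. Record the zeros.
  x = 0: [0↦2, 1↦1, 2↦4, 3↦0, 4↦3]  zeros at y ∈ {3}
  x = 1: [0↦1, 1↦2, 2↦1, 3↦2, 4↦4]  zeros at y ∈ ∅
  x = 2: [0↦4, 1↦4, 2↦1, 3↦4, 4↦2]  zeros at y ∈ ∅
  x = 3: [0↦4, 1↦0, 2↦2, 3↦4, 4↦0]  zeros at y ∈ {1, 4}
  x = 4: [0↦4, 1↦3, 2↦2, 3↦0, 4↦1]  zeros at y ∈ {3}
Collecting zeros: affine points = {(0, 3), (3, 1), (3, 4), (4, 3)}.
Total count |C(F_5)_aff| = 4.


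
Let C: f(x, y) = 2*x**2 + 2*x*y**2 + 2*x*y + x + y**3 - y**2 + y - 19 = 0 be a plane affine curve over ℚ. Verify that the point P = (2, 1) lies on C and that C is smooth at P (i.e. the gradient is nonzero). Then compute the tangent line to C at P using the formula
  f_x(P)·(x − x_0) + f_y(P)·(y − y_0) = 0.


Tangent line at P: 13*x + 14*y - 40 = 0.

Step 1: f(2, 1) = 0, so P lies on C.
Step 2: partial derivatives
  f_x(x, y) = 4*x + 2*y**2 + 2*y + 1, f_y(x, y) = 4*x*y + 2*x + 3*y**2 - 2*y + 1.
  f_x(P) = 13, f_y(P) = 14 (gradient nonzero, so P is smooth).
Step 3: tangent line at P: 13·(x − 2) + 14·(y − 1) = 0.
Expanding: 13*x + 14*y - 40 = 0.


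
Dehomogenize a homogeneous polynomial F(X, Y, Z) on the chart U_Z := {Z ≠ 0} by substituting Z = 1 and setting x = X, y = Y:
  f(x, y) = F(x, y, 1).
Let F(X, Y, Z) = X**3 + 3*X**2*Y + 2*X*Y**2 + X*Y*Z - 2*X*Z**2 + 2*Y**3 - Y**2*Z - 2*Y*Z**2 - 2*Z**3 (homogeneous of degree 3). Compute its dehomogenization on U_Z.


f(x, y) = x**3 + 3*x**2*y + 2*x*y**2 + x*y - 2*x + 2*y**3 - y**2 - 2*y - 2

On U_Z we set Z = 1. Each monomial c·X^i·Y^j·Z^k in F becomes c·x^i·y^j·1^k = c·x^i·y^j.
Substituting Z = 1: F(X, Y, 1) = x**3 + 3*x**2*y + 2*x*y**2 + x*y - 2*x + 2*y**3 - y**2 - 2*y - 2.
Note: deg(f) ≤ deg(F) = 3; strict inequality happens when F is divisible by Z (lost terms).


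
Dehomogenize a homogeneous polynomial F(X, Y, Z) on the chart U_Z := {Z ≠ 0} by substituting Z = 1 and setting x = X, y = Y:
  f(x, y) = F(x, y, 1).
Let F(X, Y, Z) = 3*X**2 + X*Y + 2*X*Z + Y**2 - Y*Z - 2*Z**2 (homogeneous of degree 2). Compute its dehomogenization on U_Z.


f(x, y) = 3*x**2 + x*y + 2*x + y**2 - y - 2

On U_Z we set Z = 1. Each monomial c·X^i·Y^j·Z^k in F becomes c·x^i·y^j·1^k = c·x^i·y^j.
Substituting Z = 1: F(X, Y, 1) = 3*x**2 + x*y + 2*x + y**2 - y - 2.
Note: deg(f) ≤ deg(F) = 2; strict inequality happens when F is divisible by Z (lost terms).


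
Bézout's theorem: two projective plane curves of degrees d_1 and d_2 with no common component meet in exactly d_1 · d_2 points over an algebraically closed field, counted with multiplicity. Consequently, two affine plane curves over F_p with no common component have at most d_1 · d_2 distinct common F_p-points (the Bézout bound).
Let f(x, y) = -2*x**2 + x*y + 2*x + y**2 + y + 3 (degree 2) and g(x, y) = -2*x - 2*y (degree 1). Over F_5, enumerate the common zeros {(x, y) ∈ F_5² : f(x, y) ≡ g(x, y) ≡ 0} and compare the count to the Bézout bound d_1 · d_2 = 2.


Common zeros: {(4, 1)}; count = 1; Bézout bound = 2.

deg(f) = 2, deg(g) = 1, so Bézout bound = 2.
Scan x ∈ F_5. For each x, list the y ∈ F_5 with f(x, y) ≡ 0 and those with g(x, y) ≡ 0 (mod 5); the common zeros in that column are the intersection.
  x = 0: f ≡ 0 at y ∈ {1, 3}; g ≡ 0 at y ∈ {0}; common: ∅.
  x = 1: f ≡ 0 at y ∈ ∅; g ≡ 0 at y ∈ {4}; common: ∅.
  x = 2: f ≡ 0 at y ∈ ∅; g ≡ 0 at y ∈ {3}; common: ∅.
  x = 3: f ≡ 0 at y ∈ ∅; g ≡ 0 at y ∈ {2}; common: ∅.
  x = 4: f ≡ 0 at y ∈ {1, 4}; g ≡ 0 at y ∈ {1}; common: {1}.
Collecting: common zeros = {(4, 1)}, so the count is 1.
Comparison with the Bézout bound: 1 ≤ 2 = deg(f)·deg(g), as expected for curves with no common component (the affine F_5-count falls short of the bound because intersections may lie at infinity, over extension fields, or carry multiplicity).


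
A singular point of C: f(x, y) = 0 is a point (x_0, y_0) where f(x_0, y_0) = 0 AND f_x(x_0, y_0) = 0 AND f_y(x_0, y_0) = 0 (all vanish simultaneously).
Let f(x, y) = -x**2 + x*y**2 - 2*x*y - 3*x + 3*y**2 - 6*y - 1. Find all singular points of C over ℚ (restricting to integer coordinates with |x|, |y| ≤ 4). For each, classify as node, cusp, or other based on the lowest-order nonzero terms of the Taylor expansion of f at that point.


Singular points: {(-2, 1)}; classification: node.

Compute partial derivatives:
  f_x = -2*x + y**2 - 2*y - 3.
  f_y = 2*x*y - 2*x + 6*y - 6.
Scan x_0 ∈ {−4, ..., 4}. For each x_0, f_y(x_0, y) is a polynomial in y; find its integer roots y ∈ {−4, ..., 4}, then test f_x and f at those candidates.
  x = -4: f_y(-4, y) = 2 - 2*y; vanishes at y ∈ {1}. (-4, 1): f_x = 4 ≠ 0.
  x = -3: f_y(-3, y) = 0; vanishes at y ∈ {-4, -3, -2, -1, 0, 1, 2, 3, 4}. (-3, -4): f_x = 27 ≠ 0; (-3, -3): f_x = 18 ≠ 0; (-3, -2): f_x = 11 ≠ 0; (-3, -1): f_x = 6 ≠ 0; (-3, 0): f_x = 3 ≠ 0; (-3, 1): f_x = 2 ≠ 0; (-3, 2): f_x = 3 ≠ 0; (-3, 3): f_x = 6 ≠ 0; (-3, 4): f_x = 11 ≠ 0.
  x = -2: f_y(-2, y) = 2*y - 2; vanishes at y ∈ {1}. (-2, 1): f_x = 0, f = 0 — SINGULAR.
  x = -1: f_y(-1, y) = 4*y - 4; vanishes at y ∈ {1}. (-1, 1): f_x = -2 ≠ 0.
  x = 0: f_y(0, y) = 6*y - 6; vanishes at y ∈ {1}. (0, 1): f_x = -4 ≠ 0.
  x = 1: f_y(1, y) = 8*y - 8; vanishes at y ∈ {1}. (1, 1): f_x = -6 ≠ 0.
  x = 2: f_y(2, y) = 10*y - 10; vanishes at y ∈ {1}. (2, 1): f_x = -8 ≠ 0.
  x = 3: f_y(3, y) = 12*y - 12; vanishes at y ∈ {1}. (3, 1): f_x = -10 ≠ 0.
  x = 4: f_y(4, y) = 14*y - 14; vanishes at y ∈ {1}. (4, 1): f_x = -12 ≠ 0.
Only singular point on the grid: (-2, 1).
Classify: substitute x = -2 + u, y = 1 + v and expand: f = -u**2 + u*v**2 + v**2.
No constant or linear terms (consistent with a singular point). Quadratic part: -u**2 + v**2. Cubic part: u*v**2.
The quadratic part v**2 - u**2 = (v − u)(v + u) splits into two distinct linear factors, so there are two distinct tangent lines y − 1 = ±(x − -2) — this is a node (ordinary double point).
Classification: node.


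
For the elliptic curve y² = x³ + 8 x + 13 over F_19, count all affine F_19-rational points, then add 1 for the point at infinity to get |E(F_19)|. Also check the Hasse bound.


Affine points = {(3, 8), (3, 11), (5, 8), (5, 11), (6, 7), (6, 12), (8, 0), (9, 4), (9, 15), (11, 8), (11, 11), (14, 0), (16, 0), (18, 2), (18, 17)}; affine count = 15; |E(F_19)| = 16.

Discriminant check: Δ ∝ 4a³ + 27b² = 4·8³ + 27·13² = 4·512 + 27·169 ≡ 18 (mod 19). Nonzero ⇒ E is nonsingular.
For each x ∈ F_19, compute rhs = x³ + 8·x + 13 mod 19, then count y ∈ F_19 with y² ≡ rhs.
  x = 0: rhs = 13, matching y values: none (0 points).
  x = 1: rhs = 3, matching y values: none (0 points).
  x = 2: rhs = 18, matching y values: none (0 points).
  x = 3: rhs = 7, matching y values: 8, 11 (2 points).
  x = 4: rhs = 14, matching y values: none (0 points).
  x = 5: rhs = 7, matching y values: 8, 11 (2 points).
  x = 6: rhs = 11, matching y values: 7, 12 (2 points).
  x = 7: rhs = 13, matching y values: none (0 points).
  x = 8: rhs = 0, matching y values: 0 (1 points).
  x = 9: rhs = 16, matching y values: 4, 15 (2 points).
  x = 10: rhs = 10, matching y values: none (0 points).
  x = 11: rhs = 7, matching y values: 8, 11 (2 points).
  x = 12: rhs = 13, matching y values: none (0 points).
  x = 13: rhs = 15, matching y values: none (0 points).
  x = 14: rhs = 0, matching y values: 0 (1 points).
  x = 15: rhs = 12, matching y values: none (0 points).
  x = 16: rhs = 0, matching y values: 0 (1 points).
  x = 17: rhs = 8, matching y values: none (0 points).
  x = 18: rhs = 4, matching y values: 2, 17 (2 points).
Total affine count: 15.
Full point count |E(F_19)| = 15 + 1 = 16.
Hasse bound: |16 − (19+1)| = |-4| = 4 ≤ 2√19 ≈ 8.7178 ✓.


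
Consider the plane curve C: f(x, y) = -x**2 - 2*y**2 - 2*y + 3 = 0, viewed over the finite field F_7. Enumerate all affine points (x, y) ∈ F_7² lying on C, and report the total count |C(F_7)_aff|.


Affine F_7-points: {(0, 3)}; count = 1.

For each of the 49 pairs (x, y) ∈ F_7², evaluate f(x, y) mod 7. Record the zeros.
  x = 0: [0↦3, 1↦6, 2↦5, 3↦0, 4↦5, 5↦6, 6↦3]  zeros at y ∈ {3}
  x = 1: [0↦2, 1↦5, 2↦4, 3↦6, 4↦4, 5↦5, 6↦2]  zeros at y ∈ ∅
  x = 2: [0↦6, 1↦2, 2↦1, 3↦3, 4↦1, 5↦2, 6↦6]  zeros at y ∈ ∅
  x = 3: [0↦1, 1↦4, 2↦3, 3↦5, 4↦3, 5↦4, 6↦1]  zeros at y ∈ ∅
  x = 4: [0↦1, 1↦4, 2↦3, 3↦5, 4↦3, 5↦4, 6↦1]  zeros at y ∈ ∅
  x = 5: [0↦6, 1↦2, 2↦1, 3↦3, 4↦1, 5↦2, 6↦6]  zeros at y ∈ ∅
  x = 6: [0↦2, 1↦5, 2↦4, 3↦6, 4↦4, 5↦5, 6↦2]  zeros at y ∈ ∅
Collecting zeros: affine points = {(0, 3)}.
Total count |C(F_7)_aff| = 1.


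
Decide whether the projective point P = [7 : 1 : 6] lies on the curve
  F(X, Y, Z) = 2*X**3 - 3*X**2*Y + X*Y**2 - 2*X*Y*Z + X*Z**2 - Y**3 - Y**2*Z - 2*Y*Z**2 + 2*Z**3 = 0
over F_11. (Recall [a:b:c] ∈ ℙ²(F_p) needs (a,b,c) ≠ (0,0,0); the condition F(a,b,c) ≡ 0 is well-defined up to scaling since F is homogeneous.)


F(7,1,6) ≡ 0 (mod 11); P is on the curve.

Evaluate F(7, 1, 6) term-by-term (mod 11).
  2*X**3 ↦ 2·343·1·1 = 686
  -3*X**2*Y ↦ -3·49·1·1 = -147
  X*Y**2 ↦ 1·7·1·1 = 7
  -2*X*Y*Z ↦ -2·7·1·6 = -84
  X*Z**2 ↦ 1·7·1·36 = 252
  -Y**3 ↦ -1·1·1·1 = -1
  -Y**2*Z ↦ -1·1·1·6 = -6
  -2*Y*Z**2 ↦ -2·1·1·36 = -72
  2*Z**3 ↦ 2·1·1·216 = 432
Sum: F(7, 1, 6) = (686) + (-147) + (7) + (-84) + (252) + (-1) + (-6) + (-72) + (432) = 1067.
Reducing mod 11: 1067 ≡ 0 (mod 11).
Since F(a, b, c) ≡ 0 (mod 11), P lies on the curve.


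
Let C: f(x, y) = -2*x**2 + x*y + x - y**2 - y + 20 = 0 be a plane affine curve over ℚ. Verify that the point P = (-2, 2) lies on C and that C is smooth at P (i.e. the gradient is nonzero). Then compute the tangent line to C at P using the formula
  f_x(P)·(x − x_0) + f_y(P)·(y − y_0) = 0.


Tangent line at P: 11*x - 7*y + 36 = 0.

Step 1: f(-2, 2) = 0, so P lies on C.
Step 2: partial derivatives
  f_x(x, y) = -4*x + y + 1, f_y(x, y) = x - 2*y - 1.
  f_x(P) = 11, f_y(P) = -7 (gradient nonzero, so P is smooth).
Step 3: tangent line at P: 11·(x − -2) + -7·(y − 2) = 0.
Expanding: 11*x - 7*y + 36 = 0.


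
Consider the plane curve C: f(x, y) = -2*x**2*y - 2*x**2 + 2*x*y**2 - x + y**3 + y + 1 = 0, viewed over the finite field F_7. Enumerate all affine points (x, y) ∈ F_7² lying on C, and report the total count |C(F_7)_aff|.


Affine F_7-points: {(1, 1), (1, 5), (1, 6), (2, 4), (4, 0), (5, 3), (6, 0), (6, 4), (6, 5)}; count = 9.

For each of the 49 pairs (x, y) ∈ F_7², evaluate f(x, y) mod 7. Record the zeros.
  x = 0: [0↦1, 1↦3, 2↦4, 3↦3, 4↦6, 5↦5, 6↦6]  zeros at y ∈ ∅
  x = 1: [0↦5, 1↦0, 2↦5, 3↦5, 4↦6, 5↦0, 6↦0]  zeros at y ∈ {1, 5, 6}
  x = 2: [0↦5, 1↦3, 2↦1, 3↦5, 4↦0, 5↦6, 6↦1]  zeros at y ∈ {4}
  x = 3: [0↦1, 1↦5, 2↦6, 3↦3, 4↦2, 5↦2, 6↦2]  zeros at y ∈ ∅
  x = 4: [0↦0, 1↦6, 2↦6, 3↦6, 4↦5, 5↦2, 6↦3]  zeros at y ∈ {0}
  x = 5: [0↦2, 1↦6, 2↦1, 3↦0, 4↦2, 5↦6, 6↦4]  zeros at y ∈ {3}
  x = 6: [0↦0, 1↦5, 2↦5, 3↦6, 4↦0, 5↦0, 6↦5]  zeros at y ∈ {0, 4, 5}
Collecting zeros: affine points = {(1, 1), (1, 5), (1, 6), (2, 4), (4, 0), (5, 3), (6, 0), (6, 4), (6, 5)}.
Total count |C(F_7)_aff| = 9.


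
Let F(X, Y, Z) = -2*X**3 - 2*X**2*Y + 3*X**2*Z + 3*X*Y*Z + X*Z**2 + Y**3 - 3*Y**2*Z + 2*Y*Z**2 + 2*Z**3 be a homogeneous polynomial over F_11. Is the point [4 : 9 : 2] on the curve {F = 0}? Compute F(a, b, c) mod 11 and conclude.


F(4,9,2) ≡ 1 (mod 11); P is NOT on the curve.

Evaluate F(4, 9, 2) term-by-term (mod 11).
  -2*X**3 ↦ -2·64·1·1 = -128
  -2*X**2*Y ↦ -2·16·9·1 = -288
  3*X**2*Z ↦ 3·16·1·2 = 96
  3*X*Y*Z ↦ 3·4·9·2 = 216
  X*Z**2 ↦ 1·4·1·4 = 16
  Y**3 ↦ 1·1·729·1 = 729
  -3*Y**2*Z ↦ -3·1·81·2 = -486
  2*Y*Z**2 ↦ 2·1·9·4 = 72
  2*Z**3 ↦ 2·1·1·8 = 16
Sum: F(4, 9, 2) = (-128) + (-288) + (96) + (216) + (16) + (729) + (-486) + (72) + (16) = 243.
Reducing mod 11: 243 ≡ 1 (mod 11).
Since F(a, b, c) ≡ 1 ≠ 0 (mod 11), P does NOT lie on the curve.


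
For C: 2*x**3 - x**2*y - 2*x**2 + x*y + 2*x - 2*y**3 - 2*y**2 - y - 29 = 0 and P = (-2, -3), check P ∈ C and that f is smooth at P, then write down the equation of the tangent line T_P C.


Tangent line at P: 19*x - 49*y - 109 = 0.

Step 1: f(-2, -3) = 0, so P lies on C.
Step 2: partial derivatives
  f_x(x, y) = 6*x**2 - 2*x*y - 4*x + y + 2, f_y(x, y) = -x**2 + x - 6*y**2 - 4*y - 1.
  f_x(P) = 19, f_y(P) = -49 (gradient nonzero, so P is smooth).
Step 3: tangent line at P: 19·(x − -2) + -49·(y − -3) = 0.
Expanding: 19*x - 49*y - 109 = 0.


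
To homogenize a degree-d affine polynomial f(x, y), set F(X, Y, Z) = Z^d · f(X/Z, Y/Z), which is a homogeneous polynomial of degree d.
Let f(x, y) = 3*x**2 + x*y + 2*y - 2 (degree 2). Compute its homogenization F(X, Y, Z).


F(X, Y, Z) = 3*X**2 + X*Y + 2*Y*Z - 2*Z**2

deg(f) = 2.
Substitute x = X/Z, y = Y/Z into f, then multiply by Z^2.
  monomial 3·x^2·y^0 ↦ 3·X^2·Y^0·Z^0.
  monomial 1·x^1·y^1 ↦ 1·X^1·Y^1·Z^0.
  monomial 2·x^0·y^1 ↦ 2·X^0·Y^1·Z^1.
  monomial -2·x^0·y^0 ↦ -2·X^0·Y^0·Z^2.
Collecting: F(X, Y, Z) = 3*X**2 + X*Y + 2*Y*Z - 2*Z**2.


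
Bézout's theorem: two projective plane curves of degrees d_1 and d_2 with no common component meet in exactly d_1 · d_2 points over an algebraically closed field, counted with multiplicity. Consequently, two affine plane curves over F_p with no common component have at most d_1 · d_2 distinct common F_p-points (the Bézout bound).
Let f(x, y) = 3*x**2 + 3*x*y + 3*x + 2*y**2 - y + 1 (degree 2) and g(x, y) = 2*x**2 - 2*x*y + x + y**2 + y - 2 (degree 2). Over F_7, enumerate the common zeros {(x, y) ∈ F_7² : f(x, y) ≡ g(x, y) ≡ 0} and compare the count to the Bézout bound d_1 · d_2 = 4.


Common zeros: ∅; count = 0; Bézout bound = 4.

deg(f) = 2, deg(g) = 2, so Bézout bound = 4.
Scan x ∈ F_7. For each x, list the y ∈ F_7 with f(x, y) ≡ 0 and those with g(x, y) ≡ 0 (mod 7); the common zeros in that column are the intersection.
  x = 0: f ≡ 0 at y ∈ {2}; g ≡ 0 at y ∈ {1, 5}; common: ∅.
  x = 1: f ≡ 0 at y ∈ {0, 6}; g ≡ 0 at y ∈ {3, 5}; common: ∅.
  x = 2: f ≡ 0 at y ∈ ∅; g ≡ 0 at y ∈ ∅; common: ∅.
  x = 3: f ≡ 0 at y ∈ ∅; g ≡ 0 at y ∈ ∅; common: ∅.
  x = 4: f ≡ 0 at y ∈ {2, 3}; g ≡ 0 at y ∈ {1, 6}; common: ∅.
  x = 5: f ≡ 0 at y ∈ {0}; g ≡ 0 at y ∈ {3, 6}; common: ∅.
  x = 6: f ≡ 0 at y ∈ {3, 6}; g ≡ 0 at y ∈ ∅; common: ∅.
Collecting: common zeros = ∅, so the count is 0.
Comparison with the Bézout bound: 0 ≤ 4 = deg(f)·deg(g), as expected for curves with no common component (the affine F_7-count falls short of the bound because intersections may lie at infinity, over extension fields, or carry multiplicity).


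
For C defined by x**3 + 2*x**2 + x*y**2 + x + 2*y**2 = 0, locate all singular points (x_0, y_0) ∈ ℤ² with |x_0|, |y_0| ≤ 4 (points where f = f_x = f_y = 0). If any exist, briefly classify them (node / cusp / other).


Singular points: {(-1, 0)}; classification: node.

Compute partial derivatives:
  f_x = 3*x**2 + 4*x + y**2 + 1.
  f_y = 2*x*y + 4*y.
Scan x_0 ∈ {−4, ..., 4}. For each x_0, f_y(x_0, y) is a polynomial in y; find its integer roots y ∈ {−4, ..., 4}, then test f_x and f at those candidates.
  x = -4: f_y(-4, y) = -4*y; vanishes at y ∈ {0}. (-4, 0): f_x = 33 ≠ 0.
  x = -3: f_y(-3, y) = -2*y; vanishes at y ∈ {0}. (-3, 0): f_x = 16 ≠ 0.
  x = -2: f_y(-2, y) = 0; vanishes at y ∈ {-4, -3, -2, -1, 0, 1, 2, 3, 4}. (-2, -4): f_x = 21 ≠ 0; (-2, -3): f_x = 14 ≠ 0; (-2, -2): f_x = 9 ≠ 0; (-2, -1): f_x = 6 ≠ 0; (-2, 0): f_x = 5 ≠ 0; (-2, 1): f_x = 6 ≠ 0; (-2, 2): f_x = 9 ≠ 0; (-2, 3): f_x = 14 ≠ 0; (-2, 4): f_x = 21 ≠ 0.
  x = -1: f_y(-1, y) = 2*y; vanishes at y ∈ {0}. (-1, 0): f_x = 0, f = 0 — SINGULAR.
  x = 0: f_y(0, y) = 4*y; vanishes at y ∈ {0}. (0, 0): f_x = 1 ≠ 0.
  x = 1: f_y(1, y) = 6*y; vanishes at y ∈ {0}. (1, 0): f_x = 8 ≠ 0.
  x = 2: f_y(2, y) = 8*y; vanishes at y ∈ {0}. (2, 0): f_x = 21 ≠ 0.
  x = 3: f_y(3, y) = 10*y; vanishes at y ∈ {0}. (3, 0): f_x = 40 ≠ 0.
  x = 4: f_y(4, y) = 12*y; vanishes at y ∈ {0}. (4, 0): f_x = 65 ≠ 0.
Only singular point on the grid: (-1, 0).
Classify: substitute x = -1 + u, y = 0 + v and expand: f = u**3 - u**2 + u*v**2 + v**2.
No constant or linear terms (consistent with a singular point). Quadratic part: -u**2 + v**2. Cubic part: u**3 + u*v**2.
The quadratic part v**2 - u**2 = (v − u)(v + u) splits into two distinct linear factors, so there are two distinct tangent lines y − 0 = ±(x − -1) — this is a node (ordinary double point).
Classification: node.


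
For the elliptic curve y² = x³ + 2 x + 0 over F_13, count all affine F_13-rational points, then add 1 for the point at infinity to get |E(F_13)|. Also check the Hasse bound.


Affine points = {(0, 0), (1, 4), (1, 9), (2, 5), (2, 8), (11, 1), (11, 12), (12, 6), (12, 7)}; affine count = 9; |E(F_13)| = 10.

Discriminant check: Δ ∝ 4a³ + 27b² = 4·2³ + 27·0² = 4·8 + 27·0 ≡ 6 (mod 13). Nonzero ⇒ E is nonsingular.
For each x ∈ F_13, compute rhs = x³ + 2·x + 0 mod 13, then count y ∈ F_13 with y² ≡ rhs.
  x = 0: rhs = 0, matching y values: 0 (1 points).
  x = 1: rhs = 3, matching y values: 4, 9 (2 points).
  x = 2: rhs = 12, matching y values: 5, 8 (2 points).
  x = 3: rhs = 7, matching y values: none (0 points).
  x = 4: rhs = 7, matching y values: none (0 points).
  x = 5: rhs = 5, matching y values: none (0 points).
  x = 6: rhs = 7, matching y values: none (0 points).
  x = 7: rhs = 6, matching y values: none (0 points).
  x = 8: rhs = 8, matching y values: none (0 points).
  x = 9: rhs = 6, matching y values: none (0 points).
  x = 10: rhs = 6, matching y values: none (0 points).
  x = 11: rhs = 1, matching y values: 1, 12 (2 points).
  x = 12: rhs = 10, matching y values: 6, 7 (2 points).
Total affine count: 9.
Full point count |E(F_13)| = 9 + 1 = 10.
Hasse bound: |10 − (13+1)| = |-4| = 4 ≤ 2√13 ≈ 7.2111 ✓.


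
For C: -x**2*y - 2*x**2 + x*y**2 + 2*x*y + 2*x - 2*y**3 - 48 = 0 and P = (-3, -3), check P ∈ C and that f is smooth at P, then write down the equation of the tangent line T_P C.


Tangent line at P: -x - 51*y - 156 = 0.

Step 1: f(-3, -3) = 0, so P lies on C.
Step 2: partial derivatives
  f_x(x, y) = -2*x*y - 4*x + y**2 + 2*y + 2, f_y(x, y) = -x**2 + 2*x*y + 2*x - 6*y**2.
  f_x(P) = -1, f_y(P) = -51 (gradient nonzero, so P is smooth).
Step 3: tangent line at P: -1·(x − -3) + -51·(y − -3) = 0.
Expanding: -x - 51*y - 156 = 0.


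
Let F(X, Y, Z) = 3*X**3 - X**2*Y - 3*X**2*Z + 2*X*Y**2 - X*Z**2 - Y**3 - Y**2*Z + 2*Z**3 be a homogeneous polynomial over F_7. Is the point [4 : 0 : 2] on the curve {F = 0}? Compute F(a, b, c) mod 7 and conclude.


F(4,0,2) ≡ 5 (mod 7); P is NOT on the curve.

Evaluate F(4, 0, 2) term-by-term (mod 7).
  3*X**3 ↦ 3·64·1·1 = 192
  -X**2*Y ↦ -1·16·0·1 = 0
  -3*X**2*Z ↦ -3·16·1·2 = -96
  2*X*Y**2 ↦ 2·4·0·1 = 0
  -X*Z**2 ↦ -1·4·1·4 = -16
  -Y**3 ↦ -1·1·0·1 = 0
  -Y**2*Z ↦ -1·1·0·2 = 0
  2*Z**3 ↦ 2·1·1·8 = 16
Sum: F(4, 0, 2) = (192) + (0) + (-96) + (0) + (-16) + (0) + (0) + (16) = 96.
Reducing mod 7: 96 ≡ 5 (mod 7).
Since F(a, b, c) ≡ 5 ≠ 0 (mod 7), P does NOT lie on the curve.


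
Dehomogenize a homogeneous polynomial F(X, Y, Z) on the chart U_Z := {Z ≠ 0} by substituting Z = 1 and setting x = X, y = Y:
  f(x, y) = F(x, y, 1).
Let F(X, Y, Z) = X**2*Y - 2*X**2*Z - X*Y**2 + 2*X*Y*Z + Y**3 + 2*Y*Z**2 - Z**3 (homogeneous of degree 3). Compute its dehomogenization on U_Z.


f(x, y) = x**2*y - 2*x**2 - x*y**2 + 2*x*y + y**3 + 2*y - 1

On U_Z we set Z = 1. Each monomial c·X^i·Y^j·Z^k in F becomes c·x^i·y^j·1^k = c·x^i·y^j.
Substituting Z = 1: F(X, Y, 1) = x**2*y - 2*x**2 - x*y**2 + 2*x*y + y**3 + 2*y - 1.
Note: deg(f) ≤ deg(F) = 3; strict inequality happens when F is divisible by Z (lost terms).


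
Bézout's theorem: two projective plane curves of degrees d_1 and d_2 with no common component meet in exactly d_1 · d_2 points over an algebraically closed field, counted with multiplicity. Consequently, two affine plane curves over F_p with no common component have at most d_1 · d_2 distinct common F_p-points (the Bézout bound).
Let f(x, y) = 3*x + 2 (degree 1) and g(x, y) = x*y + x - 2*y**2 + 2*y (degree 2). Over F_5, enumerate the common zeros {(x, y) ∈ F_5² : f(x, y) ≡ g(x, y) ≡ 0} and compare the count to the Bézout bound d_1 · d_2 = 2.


Common zeros: ∅; count = 0; Bézout bound = 2.

deg(f) = 1, deg(g) = 2, so Bézout bound = 2.
Scan x ∈ F_5. For each x, list the y ∈ F_5 with f(x, y) ≡ 0 and those with g(x, y) ≡ 0 (mod 5); the common zeros in that column are the intersection.
  x = 0: f ≡ 0 at y ∈ ∅; g ≡ 0 at y ∈ {0, 1}; common: ∅.
  x = 1: f ≡ 0 at y ∈ {0, 1, 2, 3, 4}; g ≡ 0 at y ∈ ∅; common: ∅.
  x = 2: f ≡ 0 at y ∈ ∅; g ≡ 0 at y ∈ ∅; common: ∅.
  x = 3: f ≡ 0 at y ∈ ∅; g ≡ 0 at y ∈ {2, 3}; common: ∅.
  x = 4: f ≡ 0 at y ∈ ∅; g ≡ 0 at y ∈ ∅; common: ∅.
Collecting: common zeros = ∅, so the count is 0.
Comparison with the Bézout bound: 0 ≤ 2 = deg(f)·deg(g), as expected for curves with no common component (the affine F_5-count falls short of the bound because intersections may lie at infinity, over extension fields, or carry multiplicity).


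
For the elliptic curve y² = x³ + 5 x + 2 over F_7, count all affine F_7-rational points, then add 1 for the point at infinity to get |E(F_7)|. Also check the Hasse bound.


Affine points = {(0, 3), (0, 4), (1, 1), (1, 6), (3, 3), (3, 4), (4, 3), (4, 4)}; affine count = 8; |E(F_7)| = 9.

Discriminant check: Δ ∝ 4a³ + 27b² = 4·5³ + 27·2² = 4·125 + 27·4 ≡ 6 (mod 7). Nonzero ⇒ E is nonsingular.
For each x ∈ F_7, compute rhs = x³ + 5·x + 2 mod 7, then count y ∈ F_7 with y² ≡ rhs.
  x = 0: rhs = 2, matching y values: 3, 4 (2 points).
  x = 1: rhs = 1, matching y values: 1, 6 (2 points).
  x = 2: rhs = 6, matching y values: none (0 points).
  x = 3: rhs = 2, matching y values: 3, 4 (2 points).
  x = 4: rhs = 2, matching y values: 3, 4 (2 points).
  x = 5: rhs = 5, matching y values: none (0 points).
  x = 6: rhs = 3, matching y values: none (0 points).
Total affine count: 8.
Full point count |E(F_7)| = 8 + 1 = 9.
Hasse bound: |9 − (7+1)| = |1| = 1 ≤ 2√7 ≈ 5.2915 ✓.


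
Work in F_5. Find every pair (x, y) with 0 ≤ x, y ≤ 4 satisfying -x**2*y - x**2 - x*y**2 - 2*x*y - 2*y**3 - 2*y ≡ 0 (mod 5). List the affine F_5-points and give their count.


Affine F_5-points: {(0, 0), (0, 2), (0, 3), (1, 4), (4, 2)}; count = 5.

For each of the 25 pairs (x, y) ∈ F_5², evaluate f(x, y) mod 5. Record the zeros.
  x = 0: [0↦0, 1↦1, 2↦0, 3↦0, 4↦4]  zeros at y ∈ {0, 2, 3}
  x = 1: [0↦4, 1↦1, 2↦4, 3↦1, 4↦0]  zeros at y ∈ {4}
  x = 2: [0↦1, 1↦2, 2↦2, 3↦4, 4↦1]  zeros at y ∈ ∅
  x = 3: [0↦1, 1↦4, 2↦4, 3↦4, 4↦2]  zeros at y ∈ ∅
  x = 4: [0↦4, 1↦2, 2↦0, 3↦1, 4↦3]  zeros at y ∈ {2}
Collecting zeros: affine points = {(0, 0), (0, 2), (0, 3), (1, 4), (4, 2)}.
Total count |C(F_5)_aff| = 5.


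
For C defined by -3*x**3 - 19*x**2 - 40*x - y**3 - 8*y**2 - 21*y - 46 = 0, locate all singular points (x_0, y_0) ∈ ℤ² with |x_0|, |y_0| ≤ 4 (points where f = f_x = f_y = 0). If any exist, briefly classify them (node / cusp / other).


Singular points: {(-2, -3)}; classification: node.

Compute partial derivatives:
  f_x = -9*x**2 - 38*x - 40.
  f_y = -3*y**2 - 16*y - 21.
Scan x_0 ∈ {−4, ..., 4}. For each x_0, f_y(x_0, y) is a polynomial in y; find its integer roots y ∈ {−4, ..., 4}, then test f_x and f at those candidates.
  x = -4: f_y(-4, y) = -3*y**2 - 16*y - 21; vanishes at y ∈ {-3}. (-4, -3): f_x = -32 ≠ 0.
  x = -3: f_y(-3, y) = -3*y**2 - 16*y - 21; vanishes at y ∈ {-3}. (-3, -3): f_x = -7 ≠ 0.
  x = -2: f_y(-2, y) = -3*y**2 - 16*y - 21; vanishes at y ∈ {-3}. (-2, -3): f_x = 0, f = 0 — SINGULAR.
  x = -1: f_y(-1, y) = -3*y**2 - 16*y - 21; vanishes at y ∈ {-3}. (-1, -3): f_x = -11 ≠ 0.
  x = 0: f_y(0, y) = -3*y**2 - 16*y - 21; vanishes at y ∈ {-3}. (0, -3): f_x = -40 ≠ 0.
  x = 1: f_y(1, y) = -3*y**2 - 16*y - 21; vanishes at y ∈ {-3}. (1, -3): f_x = -87 ≠ 0.
  x = 2: f_y(2, y) = -3*y**2 - 16*y - 21; vanishes at y ∈ {-3}. (2, -3): f_x = -152 ≠ 0.
  x = 3: f_y(3, y) = -3*y**2 - 16*y - 21; vanishes at y ∈ {-3}. (3, -3): f_x = -235 ≠ 0.
  x = 4: f_y(4, y) = -3*y**2 - 16*y - 21; vanishes at y ∈ {-3}. (4, -3): f_x = -336 ≠ 0.
Only singular point on the grid: (-2, -3).
Classify: substitute x = -2 + u, y = -3 + v and expand: f = -3*u**3 - u**2 - v**3 + v**2.
No constant or linear terms (consistent with a singular point). Quadratic part: -u**2 + v**2. Cubic part: -3*u**3 - v**3.
The quadratic part v**2 - u**2 = (v − u)(v + u) splits into two distinct linear factors, so there are two distinct tangent lines y − -3 = ±(x − -2) — this is a node (ordinary double point).
Classification: node.
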